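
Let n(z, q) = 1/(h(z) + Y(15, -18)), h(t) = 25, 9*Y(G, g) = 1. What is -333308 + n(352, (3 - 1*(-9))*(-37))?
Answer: -75327599/226 ≈ -3.3331e+5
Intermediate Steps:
Y(G, g) = 1/9 (Y(G, g) = (1/9)*1 = 1/9)
n(z, q) = 9/226 (n(z, q) = 1/(25 + 1/9) = 1/(226/9) = 9/226)
-333308 + n(352, (3 - 1*(-9))*(-37)) = -333308 + 9/226 = -75327599/226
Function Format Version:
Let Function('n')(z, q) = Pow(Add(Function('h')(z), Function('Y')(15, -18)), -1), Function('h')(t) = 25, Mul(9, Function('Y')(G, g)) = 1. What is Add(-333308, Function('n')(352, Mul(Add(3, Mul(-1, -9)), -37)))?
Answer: Rational(-75327599, 226) ≈ -3.3331e+5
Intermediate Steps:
Function('Y')(G, g) = Rational(1, 9) (Function('Y')(G, g) = Mul(Rational(1, 9), 1) = Rational(1, 9))
Function('n')(z, q) = Rational(9, 226) (Function('n')(z, q) = Pow(Add(25, Rational(1, 9)), -1) = Pow(Rational(226, 9), -1) = Rational(9, 226))
Add(-333308, Function('n')(352, Mul(Add(3, Mul(-1, -9)), -37))) = Add(-333308, Rational(9, 226)) = Rational(-75327599, 226)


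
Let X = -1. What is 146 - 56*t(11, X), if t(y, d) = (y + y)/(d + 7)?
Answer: -178/3 ≈ -59.333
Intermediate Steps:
t(y, d) = 2*y/(7 + d) (t(y, d) = (2*y)/(7 + d) = 2*y/(7 + d))
146 - 56*t(11, X) = 146 - 112*11/(7 - 1) = 146 - 112*11/6 = 146 - 56*11/3 = 146 - 616/3 = -178/3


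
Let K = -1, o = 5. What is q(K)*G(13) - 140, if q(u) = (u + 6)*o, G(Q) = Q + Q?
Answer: 510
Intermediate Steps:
G(Q) = 2*Q
q(u) = 30 + 5*u (q(u) = (u + 6)*5 = (6 + u)*5 = 30 + 5*u)
q(K)*G(13) - 140 = (30 + 5*(-1))*(2*13) - 140 = (30 - 5)*26 - 140 = 25*26 - 140 = 650 - 140 = 510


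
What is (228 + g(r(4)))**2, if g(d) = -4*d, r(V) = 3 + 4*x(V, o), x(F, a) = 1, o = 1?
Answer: 40000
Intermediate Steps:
r(V) = 7 (r(V) = 3 + 4*1 = 3 + 4 = 7)
(228 + g(r(4)))**2 = (228 - 4*7)**2 = (228 - 28)**2 = 200**2 = 40000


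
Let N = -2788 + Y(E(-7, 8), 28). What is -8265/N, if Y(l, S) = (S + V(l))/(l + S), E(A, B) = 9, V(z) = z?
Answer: 2755/929 ≈ 2.9656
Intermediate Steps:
Y(l, S) = 1 (Y(l, S) = (S + l)/(l + S) = (S + l)/(S + l) = 1)
N = -2787 (N = -2788 + 1 = -2787)
-8265/N = -8265/(-2787) = -8265*(-1/2787) = 2755/929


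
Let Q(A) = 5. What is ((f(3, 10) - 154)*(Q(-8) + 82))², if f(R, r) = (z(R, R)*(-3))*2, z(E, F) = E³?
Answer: 755810064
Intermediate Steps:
f(R, r) = -6*R³ (f(R, r) = (R³*(-3))*2 = -3*R³*2 = -6*R³)
((f(3, 10) - 154)*(Q(-8) + 82))² = ((-6*3³ - 154)*(5 + 82))² = ((-6*27 - 154)*87)² = ((-162 - 154)*87)² = (-316*87)² = (-27492)² = 755810064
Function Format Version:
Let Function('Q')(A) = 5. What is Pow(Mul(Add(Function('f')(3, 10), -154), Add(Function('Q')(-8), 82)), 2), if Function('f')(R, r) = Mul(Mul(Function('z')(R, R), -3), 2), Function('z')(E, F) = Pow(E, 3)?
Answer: 755810064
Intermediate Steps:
Function('f')(R, r) = Mul(-6, Pow(R, 3)) (Function('f')(R, r) = Mul(Mul(Pow(R, 3), -3), 2) = Mul(Mul(-3, Pow(R, 3)), 2) = Mul(-6, Pow(R, 3)))
Pow(Mul(Add(Function('f')(3, 10), -154), Add(Function('Q')(-8), 82)), 2) = Pow(Mul(Add(Mul(-6, Pow(3, 3)), -154), Add(5, 82)), 2) = Pow(Mul(Add(Mul(-6, 27), -154), 87), 2) = Pow(Mul(Add(-162, -154), 87), 2) = Pow(Mul(-316, 87), 2) = Pow(-27492, 2) = 755810064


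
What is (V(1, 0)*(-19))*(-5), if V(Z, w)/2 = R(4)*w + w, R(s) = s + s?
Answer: 0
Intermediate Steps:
R(s) = 2*s
V(Z, w) = 18*w (V(Z, w) = 2*((2*4)*w + w) = 2*(8*w + w) = 2*(9*w) = 18*w)
(V(1, 0)*(-19))*(-5) = ((18*0)*(-19))*(-5) = (0*(-19))*(-5) = 0*(-5) = 0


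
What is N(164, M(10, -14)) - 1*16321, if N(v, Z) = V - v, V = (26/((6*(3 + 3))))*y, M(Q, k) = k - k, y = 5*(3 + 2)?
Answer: -296405/18 ≈ -16467.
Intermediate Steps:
y = 25 (y = 5*5 = 25)
M(Q, k) = 0
V = 325/18 (V = (26/((6*(3 + 3))))*25 = (26/((6*6)))*25 = (26/36)*25 = (26*(1/36))*25 = (13/18)*25 = 325/18 ≈ 18.056)
N(v, Z) = 325/18 - v
N(164, M(10, -14)) - 1*16321 = (325/18 - 1*164) - 1*16321 = (325/18 - 164) - 16321 = -2627/18 - 16321 = -296405/18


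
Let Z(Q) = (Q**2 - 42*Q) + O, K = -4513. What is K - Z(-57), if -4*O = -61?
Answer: -40685/4 ≈ -10171.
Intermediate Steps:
O = 61/4 (O = -1/4*(-61) = 61/4 ≈ 15.250)
Z(Q) = 61/4 + Q**2 - 42*Q (Z(Q) = (Q**2 - 42*Q) + 61/4 = 61/4 + Q**2 - 42*Q)
K - Z(-57) = -4513 - (61/4 + (-57)**2 - 42*(-57)) = -4513 - (61/4 + 3249 + 2394) = -4513 - 1*22633/4 = -4513 - 22633/4 = -40685/4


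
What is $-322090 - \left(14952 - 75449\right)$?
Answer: $-261593$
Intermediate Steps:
$-322090 - \left(14952 - 75449\right) = -322090 - -60497 = -322090 + 60497 = -261593$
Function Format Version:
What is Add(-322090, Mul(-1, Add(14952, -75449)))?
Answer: -261593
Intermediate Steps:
Add(-322090, Mul(-1, Add(14952, -75449))) = Add(-322090, Mul(-1, -60497)) = Add(-322090, 60497) = -261593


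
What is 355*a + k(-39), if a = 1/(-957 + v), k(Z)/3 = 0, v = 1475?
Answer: 355/518 ≈ 0.68533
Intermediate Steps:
k(Z) = 0 (k(Z) = 3*0 = 0)
a = 1/518 (a = 1/(-957 + 1475) = 1/518 ≈ 0.0019305)
355*a + k(-39) = 355*(1/518) + 0 = 355/518 + 0 = 355/518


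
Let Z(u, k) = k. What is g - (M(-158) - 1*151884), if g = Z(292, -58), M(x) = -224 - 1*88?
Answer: 152138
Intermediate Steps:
M(x) = -312 (M(x) = -224 - 88 = -312)
g = -58
g - (M(-158) - 1*151884) = -58 - (-312 - 1*151884) = -58 - (-312 - 151884) = -58 - 1*(-152196) = -58 + 152196 = 152138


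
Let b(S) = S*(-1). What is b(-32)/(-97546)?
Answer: -16/48773 ≈ -0.00032805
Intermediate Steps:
b(S) = -S
b(-32)/(-97546) = -1*(-32)/(-97546) = 32*(-1/97546) = -16/48773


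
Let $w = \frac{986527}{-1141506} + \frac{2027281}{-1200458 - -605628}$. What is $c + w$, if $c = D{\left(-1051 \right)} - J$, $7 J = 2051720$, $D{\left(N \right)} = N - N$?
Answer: $- \frac{348285579727002443}{1188253524465} \approx -2.9311 \cdot 10^{5}$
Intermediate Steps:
$D{\left(N \right)} = 0$
$w = - \frac{725242320149}{169750503495}$ ($w = 986527 \left(- \frac{1}{1141506}\right) + \frac{2027281}{-1200458 + 605628} = - \frac{986527}{1141506} + \frac{2027281}{-594830} = - \frac{986527}{1141506} + 2027281 \left(- \frac{1}{594830}\right) = - \frac{986527}{1141506} - \frac{2027281}{594830} = - \frac{725242320149}{169750503495} \approx -4.2724$)
$J = \frac{2051720}{7}$ ($J = \frac{1}{7} \cdot 2051720 = \frac{2051720}{7} \approx 2.931 \cdot 10^{5}$)
$c = - \frac{2051720}{7}$ ($c = 0 - \frac{2051720}{7} = - \frac{2051720}{7} \approx -2.931 \cdot 10^{5}$)
$c + w = - \frac{2051720}{7} - \frac{725242320149}{169750503495} = - \frac{348285579727002443}{1188253524465}$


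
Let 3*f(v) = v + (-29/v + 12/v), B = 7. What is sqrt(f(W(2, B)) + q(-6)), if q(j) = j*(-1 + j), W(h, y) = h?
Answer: sqrt(1434)/6 ≈ 6.3114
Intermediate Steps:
f(v) = -17/(3*v) + v/3 (f(v) = (v + (-29/v + 12/v))/3 = (v - 17/v)/3 = -17/(3*v) + v/3)
sqrt(f(W(2, B)) + q(-6)) = sqrt((1/3)*(-17 + 2**2)/2 - 6*(-1 - 6)) = sqrt((1/3)*(1/2)*(-17 + 4) - 6*(-7)) = sqrt((1/3)*(1/2)*(-13) + 42) = sqrt(-13/6 + 42) = sqrt(239/6) = sqrt(1434)/6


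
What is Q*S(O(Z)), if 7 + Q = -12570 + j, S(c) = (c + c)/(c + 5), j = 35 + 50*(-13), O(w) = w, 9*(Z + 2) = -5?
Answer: 303416/11 ≈ 27583.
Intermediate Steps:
Z = -23/9 (Z = -2 + (⅑)*(-5) = -2 - 5/9 = -23/9 ≈ -2.5556)
j = -615 (j = 35 - 650 = -615)
S(c) = 2*c/(5 + c) (S(c) = (2*c)/(5 + c) = 2*c/(5 + c))
Q = -13192 (Q = -7 + (-12570 - 615) = -7 - 13185 = -13192)
Q*S(O(Z)) = -26384*(-23)/(9*(5 - 23/9)) = -26384*(-23)/(9*22/9) = -26384*(-23)*9/(9*22) = -13192*(-23/11) = 303416/11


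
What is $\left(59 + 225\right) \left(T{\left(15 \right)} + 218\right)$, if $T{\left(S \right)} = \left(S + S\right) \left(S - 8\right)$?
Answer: $121552$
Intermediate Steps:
$T{\left(S \right)} = 2 S \left(-8 + S\right)$
$\left(59 + 225\right) \left(T{\left(15 \right)} + 218\right) = \left(59 + 225\right) \left(2 \cdot 15 \left(-8 + 15\right) + 218\right) = 284 \left(2 \cdot 15 \cdot 7 + 218\right) = 284 \left(210 + 218\right) = 284 \cdot 428 = 121552$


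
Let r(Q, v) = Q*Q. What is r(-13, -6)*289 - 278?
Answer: 48563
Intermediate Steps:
r(Q, v) = Q²
r(-13, -6)*289 - 278 = (-13)²*289 - 278 = 169*289 - 278 = 48841 - 278 = 48563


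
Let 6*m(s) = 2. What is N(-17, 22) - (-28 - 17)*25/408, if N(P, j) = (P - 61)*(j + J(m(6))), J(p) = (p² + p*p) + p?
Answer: -716683/408 ≈ -1756.6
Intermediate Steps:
m(s) = ⅓ (m(s) = (⅙)*2 = ⅓)
J(p) = p + 2*p² (J(p) = (p² + p²) + p = 2*p² + p = p + 2*p²)
N(P, j) = (-61 + P)*(5/9 + j) (N(P, j) = (P - 61)*(j + (1 + 2*(⅓))/3) = (-61 + P)*(j + (1 + ⅔)/3) = (-61 + P)*(j + (⅓)*(5/3)) = (-61 + P)*(j + 5/9) = (-61 + P)*(5/9 + j))
N(-17, 22) - (-28 - 17)*25/408 = (-305/9 - 61*22 + (5/9)*(-17) - 17*22) - (-28 - 17)*25/408 = (-305/9 - 1342 - 85/9 - 374) - (-45*25)/408 = -5278/3 - (-1125)/408 = -5278/3 - 1*(-375/136) = -5278/3 + 375/136 = -716683/408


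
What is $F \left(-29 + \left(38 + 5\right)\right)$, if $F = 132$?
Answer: $1848$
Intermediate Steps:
$F \left(-29 + \left(38 + 5\right)\right) = 132 \left(-29 + \left(38 + 5\right)\right) = 132 \left(-29 + 43\right) = 132 \cdot 14 = 1848$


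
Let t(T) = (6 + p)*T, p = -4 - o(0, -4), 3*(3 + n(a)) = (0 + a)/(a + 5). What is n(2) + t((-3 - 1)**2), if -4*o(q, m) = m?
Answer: 275/21 ≈ 13.095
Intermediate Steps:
o(q, m) = -m/4
n(a) = -3 + a/(3*(5 + a)) (n(a) = -3 + ((0 + a)/(a + 5))/3 = -3 + (a/(5 + a))/3 = -3 + a/(3*(5 + a)))
p = -5 (p = -4 - (-1)*(-4)/4 = -4 - 1*1 = -4 - 1 = -5)
t(T) = T (t(T) = (6 - 5)*T = 1*T = T)
n(2) + t((-3 - 1)**2) = (-45 - 8*2)/(3*(5 + 2)) + (-3 - 1)**2 = (1/3)*(-45 - 16)/7 + (-4)**2 = (1/3)*(1/7)*(-61) + 16 = -61/21 + 16 = 275/21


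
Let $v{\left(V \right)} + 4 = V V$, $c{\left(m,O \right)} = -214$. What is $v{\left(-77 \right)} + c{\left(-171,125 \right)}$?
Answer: $5711$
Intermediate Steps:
$v{\left(V \right)} = -4 + V^{2}$ ($v{\left(V \right)} = -4 + V V = -4 + V^{2}$)
$v{\left(-77 \right)} + c{\left(-171,125 \right)} = \left(-4 + \left(-77\right)^{2}\right) - 214 = \left(-4 + 5929\right) - 214 = 5925 - 214 = 5711$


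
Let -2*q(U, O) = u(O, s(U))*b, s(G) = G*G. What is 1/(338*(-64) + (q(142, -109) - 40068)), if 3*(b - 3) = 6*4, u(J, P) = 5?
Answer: -2/123455 ≈ -1.6200e-5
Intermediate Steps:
s(G) = G**2
b = 11 (b = 3 + (6*4)/3 = 3 + (1/3)*24 = 3 + 8 = 11)
q(U, O) = -55/2 (q(U, O) = -5*11/2 = -1/2*55 = -55/2)
1/(338*(-64) + (q(142, -109) - 40068)) = 1/(338*(-64) + (-55/2 - 40068)) = 1/(-21632 - 80191/2) = 1/(-123455/2) = -2/123455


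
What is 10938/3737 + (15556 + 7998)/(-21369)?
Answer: 145712824/79855953 ≈ 1.8247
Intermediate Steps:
10938/3737 + (15556 + 7998)/(-21369) = 10938*(1/3737) + 23554*(-1/21369) = 10938/3737 - 23554/21369 = 145712824/79855953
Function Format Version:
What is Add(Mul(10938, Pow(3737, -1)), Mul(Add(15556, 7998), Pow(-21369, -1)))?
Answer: Rational(145712824, 79855953) ≈ 1.8247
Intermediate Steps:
Add(Mul(10938, Pow(3737, -1)), Mul(Add(15556, 7998), Pow(-21369, -1))) = Add(Mul(10938, Rational(1, 3737)), Mul(23554, Rational(-1, 21369))) = Add(Rational(10938, 3737), Rational(-23554, 21369)) = Rational(145712824, 79855953)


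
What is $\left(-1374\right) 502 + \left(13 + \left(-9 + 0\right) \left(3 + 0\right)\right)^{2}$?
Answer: $-689552$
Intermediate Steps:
$\left(-1374\right) 502 + \left(13 + \left(-9 + 0\right) \left(3 + 0\right)\right)^{2} = -689748 + \left(13 - 27\right)^{2} = -689748 + \left(-14\right)^{2} = -689748 + 196 = -689552$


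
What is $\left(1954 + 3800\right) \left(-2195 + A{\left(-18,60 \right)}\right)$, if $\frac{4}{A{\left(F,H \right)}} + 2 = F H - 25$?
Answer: $- \frac{4660488742}{369} \approx -1.263 \cdot 10^{7}$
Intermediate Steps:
$A{\left(F,H \right)} = \frac{4}{-27 + F H}$ ($A{\left(F,H \right)} = \frac{4}{-2 + \left(F H - 25\right)} = \frac{4}{-2 + \left(-25 + F H\right)} = \frac{4}{-27 + F H}$)
$\left(1954 + 3800\right) \left(-2195 + A{\left(-18,60 \right)}\right) = \left(1954 + 3800\right) \left(-2195 + \frac{4}{-27 - 1080}\right) = 5754 \left(-2195 + \frac{4}{-27 - 1080}\right) = 5754 \left(-2195 + \frac{4}{-1107}\right) = 5754 \left(-2195 + 4 \left(- \frac{1}{1107}\right)\right) = 5754 \left(-2195 - \frac{4}{1107}\right) = 5754 \left(- \frac{2429869}{1107}\right) = - \frac{4660488742}{369}$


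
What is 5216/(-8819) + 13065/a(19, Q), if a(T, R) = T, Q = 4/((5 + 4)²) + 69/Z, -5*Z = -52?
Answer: 115121131/167561 ≈ 687.04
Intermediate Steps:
Z = 52/5 (Z = -⅕*(-52) = 52/5 ≈ 10.400)
Q = 28153/4212 (Q = 4/((5 + 4)²) + 69/(52/5) = 4/(9²) + 69*(5/52) = 4/81 + 345/52 = 28153/4212 ≈ 6.6840)
5216/(-8819) + 13065/a(19, Q) = 5216/(-8819) + 13065/19 = 5216*(-1/8819) + 13065*(1/19) = -5216/8819 + 13065/19 = 115121131/167561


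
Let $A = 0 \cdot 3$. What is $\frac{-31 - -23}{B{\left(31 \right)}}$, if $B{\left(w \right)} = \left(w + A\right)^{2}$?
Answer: $- \frac{8}{961} \approx -0.0083247$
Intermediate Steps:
$A = 0$
$B{\left(w \right)} = w^{2}$ ($B{\left(w \right)} = \left(w + 0\right)^{2} = w^{2}$)
$\frac{-31 - -23}{B{\left(31 \right)}} = \frac{-31 - -23}{31^{2}} = \frac{-31 + 23}{961} = \left(-8\right) \frac{1}{961} = - \frac{8}{961}$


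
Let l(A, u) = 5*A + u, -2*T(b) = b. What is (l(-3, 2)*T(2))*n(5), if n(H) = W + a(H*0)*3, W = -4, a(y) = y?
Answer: -52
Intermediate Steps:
T(b) = -b/2
l(A, u) = u + 5*A
n(H) = -4 (n(H) = -4 + (H*0)*3 = -4 + 0*3 = -4 + 0 = -4)
(l(-3, 2)*T(2))*n(5) = ((2 + 5*(-3))*(-½*2))*(-4) = ((2 - 15)*(-1))*(-4) = -13*(-1)*(-4) = 13*(-4) = -52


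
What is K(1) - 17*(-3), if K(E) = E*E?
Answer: 52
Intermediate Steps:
K(E) = E**2
K(1) - 17*(-3) = 1**2 - 17*(-3) = 1 + 51 = 52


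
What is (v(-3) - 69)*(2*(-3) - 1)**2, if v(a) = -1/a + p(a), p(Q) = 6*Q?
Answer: -12740/3 ≈ -4246.7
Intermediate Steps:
v(a) = -1/a + 6*a
(v(-3) - 69)*(2*(-3) - 1)**2 = ((-1/(-3) + 6*(-3)) - 69)*(2*(-3) - 1)**2 = ((-1*(-1/3) - 18) - 69)*(-6 - 1)**2 = ((1/3 - 18) - 69)*(-7)**2 = (-53/3 - 69)*49 = -260/3*49 = -12740/3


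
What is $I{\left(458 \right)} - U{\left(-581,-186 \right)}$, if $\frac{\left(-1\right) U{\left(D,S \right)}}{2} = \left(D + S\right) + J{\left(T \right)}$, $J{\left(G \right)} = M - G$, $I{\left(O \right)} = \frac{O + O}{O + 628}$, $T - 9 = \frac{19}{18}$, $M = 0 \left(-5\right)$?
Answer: $- \frac{2530273}{1629} \approx -1553.3$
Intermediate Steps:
$M = 0$
$T = \frac{181}{18}$ ($T = 9 + \frac{19}{18} = \frac{181}{18} \approx 10.056$)
$I{\left(O \right)} = \frac{2 O}{628 + O}$
$J{\left(G \right)} = - G$ ($J{\left(G \right)} = 0 - G = - G$)
$U{\left(D,S \right)} = \frac{181}{9} - 2 D - 2 S$ ($U{\left(D,S \right)} = - 2 \left(\left(D + S\right) - \frac{181}{18}\right) = - 2 \left(- \frac{181}{18} + D + S\right) = \frac{181}{9} - 2 D - 2 S$)
$I{\left(458 \right)} - U{\left(-581,-186 \right)} = 2 \cdot 458 \frac{1}{628 + 458} - \left(\frac{181}{9} - -1162 - -372\right) = 2 \cdot 458 \cdot \frac{1}{1086} - \left(\frac{181}{9} + 1162 + 372\right) = 2 \cdot 458 \cdot \frac{1}{1086} - \frac{13987}{9} = \frac{458}{543} - \frac{13987}{9} = - \frac{2530273}{1629}$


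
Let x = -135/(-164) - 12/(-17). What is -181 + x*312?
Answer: 206357/697 ≈ 296.06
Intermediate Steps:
x = 4263/2788 (x = -135*(-1/164) - 12*(-1/17) = 135/164 + 12/17 = 4263/2788 ≈ 1.5291)
-181 + x*312 = -181 + (4263/2788)*312 = -181 + 332514/697 = 206357/697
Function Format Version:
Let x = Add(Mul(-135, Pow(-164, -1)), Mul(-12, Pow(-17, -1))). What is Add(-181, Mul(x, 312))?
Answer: Rational(206357, 697) ≈ 296.06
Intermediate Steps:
x = Rational(4263, 2788) (x = Add(Mul(-135, Rational(-1, 164)), Mul(-12, Rational(-1, 17))) = Add(Rational(135, 164), Rational(12, 17)) = Rational(4263, 2788) ≈ 1.5291)
Add(-181, Mul(x, 312)) = Add(-181, Mul(Rational(4263, 2788), 312)) = Add(-181, Rational(332514, 697)) = Rational(206357, 697)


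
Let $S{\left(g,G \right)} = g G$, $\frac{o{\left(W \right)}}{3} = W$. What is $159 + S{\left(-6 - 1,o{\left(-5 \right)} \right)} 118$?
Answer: $12549$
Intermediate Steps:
$o{\left(W \right)} = 3 W$
$S{\left(g,G \right)} = G g$
$159 + S{\left(-6 - 1,o{\left(-5 \right)} \right)} 118 = 159 + 3 \left(-5\right) \left(-6 - 1\right) 118 = 159 + - 15 \left(-6 - 1\right) 118 = 159 + \left(-15\right) \left(-7\right) 118 = 159 + 105 \cdot 118 = 159 + 12390 = 12549$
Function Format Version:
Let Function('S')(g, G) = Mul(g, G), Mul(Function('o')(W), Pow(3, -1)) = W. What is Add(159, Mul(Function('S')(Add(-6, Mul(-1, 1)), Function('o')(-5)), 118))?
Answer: 12549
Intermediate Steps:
Function('o')(W) = Mul(3, W)
Function('S')(g, G) = Mul(G, g)
Add(159, Mul(Function('S')(Add(-6, Mul(-1, 1)), Function('o')(-5)), 118)) = Add(159, Mul(Mul(Mul(3, -5), Add(-6, Mul(-1, 1))), 118)) = Add(159, Mul(Mul(-15, Add(-6, -1)), 118)) = Add(159, Mul(Mul(-15, -7), 118)) = Add(159, Mul(105, 118)) = Add(159, 12390) = 12549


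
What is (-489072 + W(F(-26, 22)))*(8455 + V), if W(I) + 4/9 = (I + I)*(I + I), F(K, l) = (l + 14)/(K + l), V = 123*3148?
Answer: -1740399487024/9 ≈ -1.9338e+11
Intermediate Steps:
V = 387204
F(K, l) = (14 + l)/(K + l)
W(I) = -4/9 + 4*I² (W(I) = -4/9 + (I + I)*(I + I) = -4/9 + (2*I)*(2*I) = -4/9 + 4*I²)
(-489072 + W(F(-26, 22)))*(8455 + V) = (-489072 + (-4/9 + 4*((14 + 22)/(-26 + 22))²))*(8455 + 387204) = (-489072 + (-4/9 + 4*(36/(-4))²))*395659 = (-489072 + (-4/9 + 4*(-¼*36)²))*395659 = (-489072 + (-4/9 + 4*(-9)²))*395659 = (-489072 + (-4/9 + 4*81))*395659 = (-489072 + (-4/9 + 324))*395659 = (-489072 + 2912/9)*395659 = -4398736/9*395659 = -1740399487024/9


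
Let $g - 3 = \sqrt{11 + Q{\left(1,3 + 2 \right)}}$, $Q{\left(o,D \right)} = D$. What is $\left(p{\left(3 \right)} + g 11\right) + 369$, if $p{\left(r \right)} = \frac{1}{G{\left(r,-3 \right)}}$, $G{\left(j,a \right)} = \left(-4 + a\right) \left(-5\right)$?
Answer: $\frac{15611}{35} \approx 446.03$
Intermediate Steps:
$G{\left(j,a \right)} = 20 - 5 a$
$p{\left(r \right)} = \frac{1}{35}$ ($p{\left(r \right)} = \frac{1}{20 - -15} = \frac{1}{20 + 15} = \frac{1}{35}$)
$g = 7$ ($g = 3 + \sqrt{11 + \left(3 + 2\right)} = 3 + \sqrt{11 + 5} = 3 + \sqrt{16} = 3 + 4 = 7$)
$\left(p{\left(3 \right)} + g 11\right) + 369 = \left(\frac{1}{35} + 7 \cdot 11\right) + 369 = \left(\frac{1}{35} + 77\right) + 369 = \frac{2696}{35} + 369 = \frac{15611}{35}$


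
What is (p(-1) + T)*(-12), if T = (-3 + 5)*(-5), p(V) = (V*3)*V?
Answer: 84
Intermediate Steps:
p(V) = 3*V² (p(V) = (3*V)*V = 3*V²)
T = -10 (T = 2*(-5) = -10)
(p(-1) + T)*(-12) = (3*(-1)² - 10)*(-12) = (3*1 - 10)*(-12) = (3 - 10)*(-12) = -7*(-12) = 84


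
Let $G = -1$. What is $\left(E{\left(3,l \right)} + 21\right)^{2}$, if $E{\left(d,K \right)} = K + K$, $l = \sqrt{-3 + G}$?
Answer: $425 + 168 i \approx 425.0 + 168.0 i$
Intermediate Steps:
$l = 2 i$ ($l = \sqrt{-3 - 1} = \sqrt{-4} = 2 i \approx 2.0 i$)
$E{\left(d,K \right)} = 2 K$
$\left(E{\left(3,l \right)} + 21\right)^{2} = \left(2 \cdot 2 i + 21\right)^{2} = \left(4 i + 21\right)^{2} = \left(21 + 4 i\right)^{2}$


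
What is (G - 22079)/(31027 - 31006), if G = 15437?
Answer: -2214/7 ≈ -316.29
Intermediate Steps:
(G - 22079)/(31027 - 31006) = (15437 - 22079)/(31027 - 31006) = -6642/21 = -6642*1/21 = -2214/7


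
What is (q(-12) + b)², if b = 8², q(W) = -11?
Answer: 2809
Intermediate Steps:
b = 64
(q(-12) + b)² = (-11 + 64)² = 53² = 2809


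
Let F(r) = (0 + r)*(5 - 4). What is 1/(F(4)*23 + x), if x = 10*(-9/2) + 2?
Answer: 1/49 ≈ 0.020408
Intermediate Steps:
F(r) = r (F(r) = r*1 = r)
x = -43 (x = 10*(-9*½) + 2 = 10*(-9/2) + 2 = -45 + 2 = -43)
1/(F(4)*23 + x) = 1/(4*23 - 43) = 1/(92 - 43) = 1/49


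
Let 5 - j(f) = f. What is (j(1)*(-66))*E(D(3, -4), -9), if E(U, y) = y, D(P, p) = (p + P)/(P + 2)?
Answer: 2376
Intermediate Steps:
D(P, p) = (P + p)/(2 + P)
j(f) = 5 - f
(j(1)*(-66))*E(D(3, -4), -9) = ((5 - 1*1)*(-66))*(-9) = ((5 - 1)*(-66))*(-9) = (4*(-66))*(-9) = -264*(-9) = 2376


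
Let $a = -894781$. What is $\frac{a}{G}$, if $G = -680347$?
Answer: $\frac{894781}{680347} \approx 1.3152$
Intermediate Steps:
$\frac{a}{G} = - \frac{894781}{-680347} = \left(-894781\right) \left(- \frac{1}{680347}\right) = \frac{894781}{680347}$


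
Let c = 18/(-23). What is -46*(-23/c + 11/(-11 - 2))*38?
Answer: -5837446/117 ≈ -49893.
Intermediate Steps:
c = -18/23 (c = 18*(-1/23) = -18/23 ≈ -0.78261)
-46*(-23/c + 11/(-11 - 2))*38 = -46*(-23/(-18/23) + 11/(-11 - 2))*38 = -46*(-23*(-23/18) + 11/(-13))*38 = -46*(529/18 + 11*(-1/13))*38 = -46*(529/18 - 11/13)*38 = -46*6679/234*38 = -153617/117*38 = -5837446/117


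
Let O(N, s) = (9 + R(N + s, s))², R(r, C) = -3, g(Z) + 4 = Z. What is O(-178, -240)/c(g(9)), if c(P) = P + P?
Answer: 18/5 ≈ 3.6000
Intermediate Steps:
g(Z) = -4 + Z
c(P) = 2*P
O(N, s) = 36 (O(N, s) = (9 - 3)² = 6² = 36)
O(-178, -240)/c(g(9)) = 36/((2*(-4 + 9))) = 36/((2*5)) = 36/10 = 36*(⅒) = 18/5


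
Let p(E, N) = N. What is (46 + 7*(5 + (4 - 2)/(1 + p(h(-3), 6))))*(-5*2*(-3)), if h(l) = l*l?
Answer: 2490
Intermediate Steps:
h(l) = l**2
(46 + 7*(5 + (4 - 2)/(1 + p(h(-3), 6))))*(-5*2*(-3)) = (46 + 7*(5 + (4 - 2)/(1 + 6)))*(-5*2*(-3)) = (46 + 7*(5 + 2/7))*(-10*(-3)) = (46 + 7*(5 + 2*(1/7)))*30 = (46 + 7*(5 + 2/7))*30 = (46 + 7*(37/7))*30 = (46 + 37)*30 = 83*30 = 2490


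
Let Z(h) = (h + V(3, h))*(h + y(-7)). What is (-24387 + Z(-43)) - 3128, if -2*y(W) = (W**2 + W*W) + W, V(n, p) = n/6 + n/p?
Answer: -4084583/172 ≈ -23748.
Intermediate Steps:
V(n, p) = n/6 + n/p (V(n, p) = n*(1/6) + n/p = n/6 + n/p)
y(W) = -W**2 - W/2 (y(W) = -((W**2 + W*W) + W)/2 = -((W**2 + W**2) + W)/2 = -(2*W**2 + W)/2 = -(W + 2*W**2)/2 = -W**2 - W/2)
Z(h) = (-91/2 + h)*(1/2 + h + 3/h) (Z(h) = (h + ((1/6)*3 + 3/h))*(h - 1*(-7)*(1/2 - 7)) = (h + (1/2 + 3/h))*(h - 1*(-7)*(-13/2)) = (1/2 + h + 3/h)*(h - 91/2) = (1/2 + h + 3/h)*(-91/2 + h) = (-91/2 + h)*(1/2 + h + 3/h))
(-24387 + Z(-43)) - 3128 = (-24387 + (-79/4 + (-43)**2 - 45*(-43) - 273/2/(-43))) - 3128 = (-24387 + (-79/4 + 1849 + 1935 - 273/2*(-1/43))) - 3128 = (-24387 + (-79/4 + 1849 + 1935 + 273/86)) - 3128 = (-24387 + 647997/172) - 3128 = -3546567/172 - 3128 = -4084583/172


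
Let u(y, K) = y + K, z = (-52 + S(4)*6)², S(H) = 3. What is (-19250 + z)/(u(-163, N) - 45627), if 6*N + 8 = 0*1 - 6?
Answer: 54282/137377 ≈ 0.39513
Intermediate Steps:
N = -7/3 (N = -4/3 + (0*1 - 6)/6 = -4/3 + (0 - 6)/6 = -4/3 + (⅙)*(-6) = -4/3 - 1 = -7/3 ≈ -2.3333)
z = 1156 (z = (-52 + 3*6)² = (-52 + 18)² = (-34)² = 1156)
u(y, K) = K + y
(-19250 + z)/(u(-163, N) - 45627) = (-19250 + 1156)/((-7/3 - 163) - 45627) = -18094/(-496/3 - 45627) = -18094/(-137377/3) = -18094*(-3/137377) = 54282/137377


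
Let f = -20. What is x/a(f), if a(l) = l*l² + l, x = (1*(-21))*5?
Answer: 21/1604 ≈ 0.013092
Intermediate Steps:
x = -105 (x = -21*5 = -105)
a(l) = l + l³ (a(l) = l³ + l = l + l³)
x/a(f) = -105/(-20 + (-20)³) = -105/(-20 - 8000) = -105/(-8020) = -105*(-1/8020) = 21/1604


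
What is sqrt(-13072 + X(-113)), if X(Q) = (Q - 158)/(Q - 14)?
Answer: I*sqrt(210803871)/127 ≈ 114.32*I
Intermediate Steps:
X(Q) = (-158 + Q)/(-14 + Q)
sqrt(-13072 + X(-113)) = sqrt(-13072 + (-158 - 113)/(-14 - 113)) = sqrt(-13072 - 271/(-127)) = sqrt(-13072 - 1/127*(-271)) = sqrt(-13072 + 271/127) = sqrt(-1659873/127) = I*sqrt(210803871)/127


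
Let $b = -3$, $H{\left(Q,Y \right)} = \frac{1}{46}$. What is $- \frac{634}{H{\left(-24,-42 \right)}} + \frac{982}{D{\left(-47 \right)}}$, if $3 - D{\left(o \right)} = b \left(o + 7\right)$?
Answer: $- \frac{3413170}{117} \approx -29172.0$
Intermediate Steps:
$H{\left(Q,Y \right)} = \frac{1}{46}$
$D{\left(o \right)} = 24 + 3 o$ ($D{\left(o \right)} = 3 - - 3 \left(o + 7\right) = 3 - - 3 \left(7 + o\right) = 3 - \left(-21 - 3 o\right) = 3 + \left(21 + 3 o\right) = 24 + 3 o$)
$- \frac{634}{H{\left(-24,-42 \right)}} + \frac{982}{D{\left(-47 \right)}} = - 634 \frac{1}{\frac{1}{46}} + \frac{982}{24 + 3 \left(-47\right)} = \left(-634\right) 46 + \frac{982}{24 - 141} = -29164 + \frac{982}{-117} = -29164 + 982 \left(- \frac{1}{117}\right) = -29164 - \frac{982}{117} = - \frac{3413170}{117}$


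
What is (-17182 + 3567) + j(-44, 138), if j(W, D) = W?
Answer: -13659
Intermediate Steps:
(-17182 + 3567) + j(-44, 138) = (-17182 + 3567) - 44 = -13615 - 44 = -13659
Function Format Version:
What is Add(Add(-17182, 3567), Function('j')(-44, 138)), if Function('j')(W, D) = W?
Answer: -13659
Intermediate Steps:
Add(Add(-17182, 3567), Function('j')(-44, 138)) = Add(Add(-17182, 3567), -44) = Add(-13615, -44) = -13659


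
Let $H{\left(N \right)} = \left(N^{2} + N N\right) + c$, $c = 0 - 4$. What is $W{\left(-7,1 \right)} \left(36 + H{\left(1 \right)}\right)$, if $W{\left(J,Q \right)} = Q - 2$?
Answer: $-34$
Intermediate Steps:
$c = -4$
$W{\left(J,Q \right)} = -2 + Q$
$H{\left(N \right)} = -4 + 2 N^{2}$ ($H{\left(N \right)} = \left(N^{2} + N N\right) - 4 = \left(N^{2} + N^{2}\right) - 4 = 2 N^{2} - 4 = -4 + 2 N^{2}$)
$W{\left(-7,1 \right)} \left(36 + H{\left(1 \right)}\right) = \left(-2 + 1\right) \left(36 - \left(4 - 2 \cdot 1^{2}\right)\right) = - (36 + \left(-4 + 2 \cdot 1\right)) = - (36 + \left(-4 + 2\right)) = - (36 - 2) = \left(-1\right) 34 = -34$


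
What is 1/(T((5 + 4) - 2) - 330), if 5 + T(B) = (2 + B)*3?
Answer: -1/308 ≈ -0.0032468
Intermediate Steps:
T(B) = 1 + 3*B (T(B) = -5 + (2 + B)*3 = -5 + (6 + 3*B) = 1 + 3*B)
1/(T((5 + 4) - 2) - 330) = 1/((1 + 3*((5 + 4) - 2)) - 330) = 1/((1 + 3*(9 - 2)) - 330) = 1/((1 + 3*7) - 330) = 1/((1 + 21) - 330) = 1/(22 - 330) = 1/(-308) = -1/308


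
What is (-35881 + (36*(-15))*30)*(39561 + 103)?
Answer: -2065740784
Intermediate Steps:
(-35881 + (36*(-15))*30)*(39561 + 103) = (-35881 - 540*30)*39664 = (-35881 - 16200)*39664 = -52081*39664 = -2065740784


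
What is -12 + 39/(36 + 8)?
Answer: -489/44 ≈ -11.114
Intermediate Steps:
-12 + 39/(36 + 8) = -12 + 39/44 = -489/44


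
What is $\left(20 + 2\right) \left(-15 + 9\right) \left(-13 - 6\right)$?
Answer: $2508$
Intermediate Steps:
$\left(20 + 2\right) \left(-15 + 9\right) \left(-13 - 6\right) = 22 \left(\left(-6\right) \left(-19\right)\right) = 22 \cdot 114 = 2508$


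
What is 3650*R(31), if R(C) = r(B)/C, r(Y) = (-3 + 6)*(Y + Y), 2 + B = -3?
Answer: -109500/31 ≈ -3532.3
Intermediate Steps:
B = -5 (B = -2 - 3 = -5)
r(Y) = 6*Y (r(Y) = 3*(2*Y) = 6*Y)
R(C) = -30/C (R(C) = (6*(-5))/C = -30/C)
3650*R(31) = 3650*(-30/31) = -109500/31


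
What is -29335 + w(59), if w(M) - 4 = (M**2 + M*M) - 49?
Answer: -22418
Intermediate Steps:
w(M) = -45 + 2*M**2 (w(M) = 4 + ((M**2 + M*M) - 49) = 4 + ((M**2 + M**2) - 49) = 4 + (2*M**2 - 49) = 4 + (-49 + 2*M**2) = -45 + 2*M**2)
-29335 + w(59) = -29335 + (-45 + 2*59**2) = -29335 + (-45 + 2*3481) = -29335 + (-45 + 6962) = -29335 + 6917 = -22418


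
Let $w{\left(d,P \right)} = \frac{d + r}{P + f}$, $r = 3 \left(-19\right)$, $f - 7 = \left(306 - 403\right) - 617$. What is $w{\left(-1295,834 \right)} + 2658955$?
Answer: $\frac{337685933}{127} \approx 2.6589 \cdot 10^{6}$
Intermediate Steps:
$f = -707$ ($f = 7 + \left(\left(306 - 403\right) - 617\right) = 7 - 714 = -707$)
$r = -57$
$w{\left(d,P \right)} = \frac{-57 + d}{-707 + P}$ ($w{\left(d,P \right)} = \frac{d - 57}{P - 707} = \frac{-57 + d}{-707 + P}$)
$w{\left(-1295,834 \right)} + 2658955 = \frac{-57 - 1295}{-707 + 834} + 2658955 = \frac{1}{127} \left(-1352\right) + 2658955 = - \frac{1352}{127} + 2658955 = \frac{337685933}{127}$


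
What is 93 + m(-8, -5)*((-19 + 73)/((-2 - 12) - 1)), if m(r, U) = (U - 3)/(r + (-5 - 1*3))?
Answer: 456/5 ≈ 91.200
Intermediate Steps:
m(r, U) = (-3 + U)/(-8 + r) (m(r, U) = (-3 + U)/(r + (-5 - 3)) = (-3 + U)/(r - 8) = (-3 + U)/(-8 + r))
93 + m(-8, -5)*((-19 + 73)/((-2 - 12) - 1)) = 93 + ((-3 - 5)/(-8 - 8))*((-19 + 73)/((-2 - 12) - 1)) = 93 + (-8/(-16))*(54/(-14 - 1)) = 93 + (-1/16*(-8))*(54/(-15)) = 93 + (54*(-1/15))/2 = 93 + (½)*(-18/5) = 93 - 9/5 = 456/5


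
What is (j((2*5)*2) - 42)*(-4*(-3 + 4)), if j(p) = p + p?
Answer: 8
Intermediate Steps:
j(p) = 2*p
(j((2*5)*2) - 42)*(-4*(-3 + 4)) = (2*((2*5)*2) - 42)*(-4*(-3 + 4)) = (2*(10*2) - 42)*(-4*1) = (2*20 - 42)*(-4) = (40 - 42)*(-4) = -2*(-4) = 8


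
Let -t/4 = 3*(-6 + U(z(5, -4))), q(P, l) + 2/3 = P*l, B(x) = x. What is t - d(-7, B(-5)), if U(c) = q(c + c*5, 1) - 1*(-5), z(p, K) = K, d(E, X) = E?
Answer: 315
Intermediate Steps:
q(P, l) = -2/3 + P*l
U(c) = 13/3 + 6*c (U(c) = (-2/3 + (c + c*5)*1) - 1*(-5) = (-2/3 + (c + 5*c)*1) + 5 = (-2/3 + (6*c)*1) + 5 = (-2/3 + 6*c) + 5 = 13/3 + 6*c)
t = 308 (t = -12*(-6 + (13/3 + 6*(-4))) = -12*(-6 + (13/3 - 24)) = -12*(-6 - 59/3) = -12*(-77)/3 = -4*(-77) = 308)
t - d(-7, B(-5)) = 308 - 1*(-7) = 308 + 7 = 315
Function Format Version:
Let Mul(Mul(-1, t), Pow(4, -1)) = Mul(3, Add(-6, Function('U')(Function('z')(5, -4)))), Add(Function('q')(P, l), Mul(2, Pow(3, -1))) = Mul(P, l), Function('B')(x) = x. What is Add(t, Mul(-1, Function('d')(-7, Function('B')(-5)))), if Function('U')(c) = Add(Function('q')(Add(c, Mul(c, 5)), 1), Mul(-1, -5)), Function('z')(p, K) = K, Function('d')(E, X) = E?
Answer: 315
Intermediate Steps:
Function('q')(P, l) = Add(Rational(-2, 3), Mul(P, l))
Function('U')(c) = Add(Rational(13, 3), Mul(6, c)) (Function('U')(c) = Add(Add(Rational(-2, 3), Mul(Add(c, Mul(c, 5)), 1)), Mul(-1, -5)) = Add(Add(Rational(-2, 3), Mul(Add(c, Mul(5, c)), 1)), 5) = Add(Add(Rational(-2, 3), Mul(Mul(6, c), 1)), 5) = Add(Add(Rational(-2, 3), Mul(6, c)), 5) = Add(Rational(13, 3), Mul(6, c)))
t = 308 (t = Mul(-4, Mul(3, Add(-6, Add(Rational(13, 3), Mul(6, -4))))) = Mul(-4, Mul(3, Add(-6, Add(Rational(13, 3), -24)))) = Mul(-4, Mul(3, Add(-6, Rational(-59, 3)))) = Mul(-4, Mul(3, Rational(-77, 3))) = Mul(-4, -77) = 308)
Add(t, Mul(-1, Function('d')(-7, Function('B')(-5)))) = Add(308, Mul(-1, -7)) = Add(308, 7) = 315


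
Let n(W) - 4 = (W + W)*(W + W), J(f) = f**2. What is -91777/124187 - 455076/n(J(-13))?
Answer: -2392852211/506718442 ≈ -4.7223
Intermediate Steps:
n(W) = 4 + 4*W**2 (n(W) = 4 + (W + W)*(W + W) = 4 + (2*W)*(2*W) = 4 + 4*W**2)
-91777/124187 - 455076/n(J(-13)) = -91777/124187 - 455076/(4 + 4*((-13)**2)**2) = -91777*1/124187 - 455076/(4 + 4*169**2) = -13111/17741 - 455076/(4 + 4*28561) = -13111/17741 - 455076/(4 + 114244) = -13111/17741 - 455076/114248 = -13111/17741 - 455076*1/114248 = -13111/17741 - 113769/28562 = -2392852211/506718442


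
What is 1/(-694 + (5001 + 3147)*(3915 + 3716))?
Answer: 1/62176694 ≈ 1.6083e-8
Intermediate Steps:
1/(-694 + (5001 + 3147)*(3915 + 3716)) = 1/(-694 + 8148*7631) = 1/(-694 + 62177388) = 1/62176694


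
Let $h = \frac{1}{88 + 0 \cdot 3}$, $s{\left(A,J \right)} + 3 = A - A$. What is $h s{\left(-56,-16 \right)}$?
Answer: $- \frac{3}{88} \approx -0.034091$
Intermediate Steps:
$s{\left(A,J \right)} = -3$ ($s{\left(A,J \right)} = -3 + \left(A - A\right) = -3 + 0 = -3$)
$h = \frac{1}{88}$ ($h = \frac{1}{88 + 0} = \frac{1}{88} \approx 0.011364$)
$h s{\left(-56,-16 \right)} = \frac{1}{88} \left(-3\right) = - \frac{3}{88}$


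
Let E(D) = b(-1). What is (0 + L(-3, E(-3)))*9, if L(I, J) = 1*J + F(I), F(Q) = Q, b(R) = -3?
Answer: -54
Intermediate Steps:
E(D) = -3
L(I, J) = I + J (L(I, J) = 1*J + I = J + I = I + J)
(0 + L(-3, E(-3)))*9 = (0 + (-3 - 3))*9 = (0 - 6)*9 = -6*9 = -54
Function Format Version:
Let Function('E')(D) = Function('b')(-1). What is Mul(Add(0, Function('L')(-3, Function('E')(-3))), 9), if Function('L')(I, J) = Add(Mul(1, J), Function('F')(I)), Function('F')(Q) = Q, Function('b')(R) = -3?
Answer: -54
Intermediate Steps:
Function('E')(D) = -3
Function('L')(I, J) = Add(I, J) (Function('L')(I, J) = Add(Mul(1, J), I) = Add(J, I) = Add(I, J))
Mul(Add(0, Function('L')(-3, Function('E')(-3))), 9) = Mul(Add(0, Add(-3, -3)), 9) = Mul(Add(0, -6), 9) = Mul(-6, 9) = -54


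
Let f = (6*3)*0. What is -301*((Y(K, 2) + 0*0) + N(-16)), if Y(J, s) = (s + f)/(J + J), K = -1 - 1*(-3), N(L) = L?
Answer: 9331/2 ≈ 4665.5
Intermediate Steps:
K = 2 (K = -1 + 3 = 2)
f = 0 (f = 18*0 = 0)
Y(J, s) = s/(2*J) (Y(J, s) = (s + 0)/(J + J) = s/((2*J)) = s*(1/(2*J)) = s/(2*J))
-301*((Y(K, 2) + 0*0) + N(-16)) = -301*(((1/2)*2/2 + 0*0) - 16) = -301*(((1/2)*2*(1/2) + 0) - 16) = -301*((1/2 + 0) - 16) = -301*(1/2 - 16) = -301*(-31/2) = 9331/2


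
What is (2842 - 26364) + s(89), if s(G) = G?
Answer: -23433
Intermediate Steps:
(2842 - 26364) + s(89) = (2842 - 26364) + 89 = -23522 + 89 = -23433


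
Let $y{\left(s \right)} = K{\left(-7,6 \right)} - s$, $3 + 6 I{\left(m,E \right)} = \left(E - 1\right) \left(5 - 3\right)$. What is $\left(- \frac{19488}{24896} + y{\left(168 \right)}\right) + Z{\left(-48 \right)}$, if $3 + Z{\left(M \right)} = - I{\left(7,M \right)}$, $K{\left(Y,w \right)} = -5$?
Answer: $- \frac{186661}{1167} \approx -159.95$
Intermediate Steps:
$I{\left(m,E \right)} = - \frac{5}{6} + \frac{E}{3}$ ($I{\left(m,E \right)} = - \frac{1}{2} + \frac{\left(E - 1\right) \left(5 - 3\right)}{6} = - \frac{1}{2} + \frac{\left(-1 + E\right) 2}{6} = - \frac{1}{2} + \frac{-2 + 2 E}{6} = - \frac{1}{2} + \left(- \frac{1}{3} + \frac{E}{3}\right) = - \frac{5}{6} + \frac{E}{3}$)
$Z{\left(M \right)} = - \frac{13}{6} - \frac{M}{3}$ ($Z{\left(M \right)} = -3 - \left(- \frac{5}{6} + \frac{M}{3}\right) = - \frac{13}{6} - \frac{M}{3}$)
$y{\left(s \right)} = -5 - s$
$\left(- \frac{19488}{24896} + y{\left(168 \right)}\right) + Z{\left(-48 \right)} = \left(- \frac{19488}{24896} - 173\right) - - \frac{83}{6} = \left(\left(-19488\right) \frac{1}{24896} - 173\right) + \left(- \frac{13}{6} + 16\right) = \left(- \frac{609}{778} - 173\right) + \frac{83}{6} = - \frac{135203}{778} + \frac{83}{6} = - \frac{186661}{1167}$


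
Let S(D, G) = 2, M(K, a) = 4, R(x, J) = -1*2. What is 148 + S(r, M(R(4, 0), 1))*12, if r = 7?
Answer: 172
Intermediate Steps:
R(x, J) = -2
148 + S(r, M(R(4, 0), 1))*12 = 148 + 2*12 = 148 + 24 = 172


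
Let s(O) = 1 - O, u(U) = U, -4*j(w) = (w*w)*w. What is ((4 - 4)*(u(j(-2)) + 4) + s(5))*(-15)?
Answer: 60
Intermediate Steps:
j(w) = -w³/4 (j(w) = -w*w*w/4 = -w²*w/4 = -w³/4)
((4 - 4)*(u(j(-2)) + 4) + s(5))*(-15) = ((4 - 4)*(-¼*(-2)³ + 4) + (1 - 1*5))*(-15) = (0*(-¼*(-8) + 4) + (1 - 5))*(-15) = (0*(2 + 4) - 4)*(-15) = (0*6 - 4)*(-15) = (0 - 4)*(-15) = -4*(-15) = 60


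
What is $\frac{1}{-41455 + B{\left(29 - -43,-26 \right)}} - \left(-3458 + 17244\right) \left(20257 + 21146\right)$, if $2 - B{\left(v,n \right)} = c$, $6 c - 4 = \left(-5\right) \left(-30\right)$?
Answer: $- \frac{71025798838491}{124436} \approx -5.7078 \cdot 10^{8}$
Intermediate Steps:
$c = \frac{77}{3}$ ($c = \frac{2}{3} + \frac{\left(-5\right) \left(-30\right)}{6} = \frac{2}{3} + \frac{1}{6} \cdot 150 = \frac{2}{3} + 25 = \frac{77}{3} \approx 25.667$)
$B{\left(v,n \right)} = - \frac{71}{3}$ ($B{\left(v,n \right)} = 2 - \frac{77}{3} = - \frac{71}{3}$)
$\frac{1}{-41455 + B{\left(29 - -43,-26 \right)}} - \left(-3458 + 17244\right) \left(20257 + 21146\right) = \frac{1}{-41455 - \frac{71}{3}} - \left(-3458 + 17244\right) \left(20257 + 21146\right) = \frac{1}{- \frac{124436}{3}} - 13786 \cdot 41403 = - \frac{3}{124436} - 570781758 = - \frac{71025798838491}{124436}$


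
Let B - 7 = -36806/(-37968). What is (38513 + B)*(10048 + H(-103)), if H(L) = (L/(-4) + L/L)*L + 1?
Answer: 1015959751025/3616 ≈ 2.8096e+8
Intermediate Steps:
H(L) = 1 + L*(1 - L/4) (H(L) = (L*(-1/4) + 1)*L + 1 = (-L/4 + 1)*L + 1 = (1 - L/4)*L + 1 = L*(1 - L/4) + 1 = 1 + L*(1 - L/4))
B = 21613/2712 (B = 7 - 36806/(-37968) = 7 - 36806*(-1/37968) = 7 + 2629/2712 = 21613/2712 ≈ 7.9694)
(38513 + B)*(10048 + H(-103)) = (38513 + 21613/2712)*(10048 + (1 - 103 - 1/4*(-103)**2)) = 104468869*(10048 + (1 - 103 - 1/4*10609))/2712 = 104468869*(10048 + (1 - 103 - 10609/4))/2712 = 104468869*(10048 - 11017/4)/2712 = (104468869/2712)*(29175/4) = 1015959751025/3616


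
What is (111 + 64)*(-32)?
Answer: -5600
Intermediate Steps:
(111 + 64)*(-32) = 175*(-32) = -5600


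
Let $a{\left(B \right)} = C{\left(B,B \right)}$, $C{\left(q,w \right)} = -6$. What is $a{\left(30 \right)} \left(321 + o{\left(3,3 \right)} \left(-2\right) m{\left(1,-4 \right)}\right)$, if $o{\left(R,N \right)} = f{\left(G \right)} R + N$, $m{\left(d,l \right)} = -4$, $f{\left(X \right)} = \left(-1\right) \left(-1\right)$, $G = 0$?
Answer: $-2214$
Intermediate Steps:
$a{\left(B \right)} = -6$
$f{\left(X \right)} = 1$
$o{\left(R,N \right)} = N + R$ ($o{\left(R,N \right)} = 1 R + N = R + N = N + R$)
$a{\left(30 \right)} \left(321 + o{\left(3,3 \right)} \left(-2\right) m{\left(1,-4 \right)}\right) = - 6 \left(321 + \left(3 + 3\right) \left(-2\right) \left(-4\right)\right) = - 6 \left(321 + 6 \left(-2\right) \left(-4\right)\right) = - 6 \left(321 - -48\right) = - 6 \left(321 + 48\right) = \left(-6\right) 369 = -2214$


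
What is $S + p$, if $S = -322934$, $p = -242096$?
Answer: $-565030$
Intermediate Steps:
$S + p = -322934 - 242096 = -565030$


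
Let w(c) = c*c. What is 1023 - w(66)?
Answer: -3333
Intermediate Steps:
w(c) = c**2
1023 - w(66) = 1023 - 1*66**2 = 1023 - 1*4356 = 1023 - 4356 = -3333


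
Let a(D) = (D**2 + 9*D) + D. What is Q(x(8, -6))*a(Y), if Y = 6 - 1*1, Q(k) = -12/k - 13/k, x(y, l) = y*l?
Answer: 625/16 ≈ 39.063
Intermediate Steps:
x(y, l) = l*y
Q(k) = -25/k
Y = 5 (Y = 6 - 1 = 5)
a(D) = D**2 + 10*D
Q(x(8, -6))*a(Y) = (-25/((-6*8)))*(5*(10 + 5)) = (-25/(-48))*(5*15) = -25*(-1/48)*75 = (25/48)*75 = 625/16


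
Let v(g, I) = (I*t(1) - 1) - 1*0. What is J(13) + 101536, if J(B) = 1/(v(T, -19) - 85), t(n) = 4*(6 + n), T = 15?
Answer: 62749247/618 ≈ 1.0154e+5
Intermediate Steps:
t(n) = 24 + 4*n
v(g, I) = -1 + 28*I (v(g, I) = (I*(24 + 4*1) - 1) - 1*0 = (I*(24 + 4) - 1) + 0 = (I*28 - 1) + 0 = (28*I - 1) + 0 = (-1 + 28*I) + 0 = -1 + 28*I)
J(B) = -1/618 (J(B) = 1/((-1 + 28*(-19)) - 85) = 1/((-1 - 532) - 85) = 1/(-533 - 85) = 1/(-618) = -1/618)
J(13) + 101536 = -1/618 + 101536 = 62749247/618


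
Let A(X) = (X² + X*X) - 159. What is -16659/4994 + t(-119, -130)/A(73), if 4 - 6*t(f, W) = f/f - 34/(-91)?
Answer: -23873939405/7156968819 ≈ -3.3358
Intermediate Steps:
A(X) = -159 + 2*X² (A(X) = (X² + X²) - 159 = 2*X² - 159 = -159 + 2*X²)
t(f, W) = 239/546 (t(f, W) = ⅔ - (f/f - 34/(-91))/6 = ⅔ - (1 - 34*(-1/91))/6 = ⅔ - (1 + 34/91)/6 = ⅔ - ⅙*125/91 = ⅔ - 125/546 = 239/546)
-16659/4994 + t(-119, -130)/A(73) = -16659/4994 + 239/(546*(-159 + 2*73²)) = -16659*1/4994 + 239/(546*(-159 + 2*5329)) = -16659/4994 + 239/(546*(-159 + 10658)) = -16659/4994 + (239/546)/10499 = -16659/4994 + (239/546)*(1/10499) = -16659/4994 + 239/5732454 = -23873939405/7156968819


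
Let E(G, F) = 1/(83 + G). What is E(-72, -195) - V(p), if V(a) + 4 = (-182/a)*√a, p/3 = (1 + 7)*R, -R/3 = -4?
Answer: 45/11 + 91*√2/12 ≈ 14.815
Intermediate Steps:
R = 12 (R = -3*(-4) = 12)
p = 288 (p = 3*((1 + 7)*12) = 3*(8*12) = 3*96 = 288)
V(a) = -4 - 182/√a (V(a) = -4 + (-182/a)*√a = -4 - 182/√a)
E(-72, -195) - V(p) = 1/(83 - 72) - (-4 - 91*√2/12) = 1/11 - (-4 - 91*√2/12) = 1/11 + (4 + 91*√2/12) = 45/11 + 91*√2/12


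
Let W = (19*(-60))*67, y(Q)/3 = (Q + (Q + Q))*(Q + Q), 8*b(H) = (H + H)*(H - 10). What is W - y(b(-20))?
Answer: -481380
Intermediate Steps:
b(H) = H*(-10 + H)/4 (b(H) = ((H + H)*(H - 10))/8 = ((2*H)*(-10 + H))/8 = (2*H*(-10 + H))/8 = H*(-10 + H)/4)
y(Q) = 18*Q² (y(Q) = 3*((Q + (Q + Q))*(Q + Q)) = 3*((Q + 2*Q)*(2*Q)) = 3*((3*Q)*(2*Q)) = 3*(6*Q²) = 18*Q²)
W = -76380 (W = -1140*67 = -76380)
W - y(b(-20)) = -76380 - 18*((¼)*(-20)*(-10 - 20))² = -76380 - 18*((¼)*(-20)*(-30))² = -76380 - 18*150² = -76380 - 18*22500 = -76380 - 1*405000 = -76380 - 405000 = -481380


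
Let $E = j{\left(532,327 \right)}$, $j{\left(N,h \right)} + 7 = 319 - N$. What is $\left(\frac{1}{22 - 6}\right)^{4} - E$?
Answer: $\frac{14417921}{65536} \approx 220.0$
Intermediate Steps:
$j{\left(N,h \right)} = 312 - N$ ($j{\left(N,h \right)} = -7 - \left(-319 + N\right) = 312 - N$)
$E = -220$ ($E = 312 - 532 = -220$)
$\left(\frac{1}{22 - 6}\right)^{4} - E = \left(\frac{1}{22 - 6}\right)^{4} - -220 = \left(\frac{1}{16}\right)^{4} + 220 = \frac{1}{65536} + 220 = \frac{14417921}{65536}$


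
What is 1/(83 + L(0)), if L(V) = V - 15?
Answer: 1/68 ≈ 0.014706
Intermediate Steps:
L(V) = -15 + V
1/(83 + L(0)) = 1/(83 + (-15 + 0)) = 1/(83 - 15) = 1/68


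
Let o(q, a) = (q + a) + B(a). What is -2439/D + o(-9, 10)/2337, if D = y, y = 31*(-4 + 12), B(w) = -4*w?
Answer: -1903205/193192 ≈ -9.8514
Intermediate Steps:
o(q, a) = q - 3*a (o(q, a) = (q + a) - 4*a = (a + q) - 4*a = q - 3*a)
y = 248 (y = 31*8 = 248)
D = 248
-2439/D + o(-9, 10)/2337 = -2439/248 + (-9 - 3*10)/2337 = -2439*1/248 + (-9 - 30)*(1/2337) = -2439/248 - 39*1/2337 = -2439/248 - 13/779 = -1903205/193192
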